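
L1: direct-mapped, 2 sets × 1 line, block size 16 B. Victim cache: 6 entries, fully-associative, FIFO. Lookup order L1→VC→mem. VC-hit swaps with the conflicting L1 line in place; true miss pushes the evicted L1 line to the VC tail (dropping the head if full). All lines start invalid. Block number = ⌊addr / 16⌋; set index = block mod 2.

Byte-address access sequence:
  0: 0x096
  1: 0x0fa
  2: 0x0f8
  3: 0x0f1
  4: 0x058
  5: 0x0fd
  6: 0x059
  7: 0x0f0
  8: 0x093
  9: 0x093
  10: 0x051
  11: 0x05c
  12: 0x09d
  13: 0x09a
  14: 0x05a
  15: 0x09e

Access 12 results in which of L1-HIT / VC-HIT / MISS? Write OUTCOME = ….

  [0] addr=0x96 blk=9 s=1: MISS | VC []
  [1] addr=0xfa blk=15 s=1: MISS | VC [9]
  [2] addr=0xf8 blk=15 s=1: L1-HIT | VC [9]
  [3] addr=0xf1 blk=15 s=1: L1-HIT | VC [9]
  [4] addr=0x58 blk=5 s=1: MISS | VC [9, 15]
  [5] addr=0xfd blk=15 s=1: VC-HIT | VC [9, 5]
  [6] addr=0x59 blk=5 s=1: VC-HIT | VC [9, 15]
  [7] addr=0xf0 blk=15 s=1: VC-HIT | VC [9, 5]
  [8] addr=0x93 blk=9 s=1: VC-HIT | VC [15, 5]
  [9] addr=0x93 blk=9 s=1: L1-HIT | VC [15, 5]
  [10] addr=0x51 blk=5 s=1: VC-HIT | VC [15, 9]
  [11] addr=0x5c blk=5 s=1: L1-HIT | VC [15, 9]
  [12] addr=0x9d blk=9 s=1: VC-HIT | VC [15, 5]
  [13] addr=0x9a blk=9 s=1: L1-HIT | VC [15, 5]
  [14] addr=0x5a blk=5 s=1: VC-HIT | VC [15, 9]
  [15] addr=0x9e blk=9 s=1: VC-HIT | VC [15, 5]

OUTCOME = VC-HIT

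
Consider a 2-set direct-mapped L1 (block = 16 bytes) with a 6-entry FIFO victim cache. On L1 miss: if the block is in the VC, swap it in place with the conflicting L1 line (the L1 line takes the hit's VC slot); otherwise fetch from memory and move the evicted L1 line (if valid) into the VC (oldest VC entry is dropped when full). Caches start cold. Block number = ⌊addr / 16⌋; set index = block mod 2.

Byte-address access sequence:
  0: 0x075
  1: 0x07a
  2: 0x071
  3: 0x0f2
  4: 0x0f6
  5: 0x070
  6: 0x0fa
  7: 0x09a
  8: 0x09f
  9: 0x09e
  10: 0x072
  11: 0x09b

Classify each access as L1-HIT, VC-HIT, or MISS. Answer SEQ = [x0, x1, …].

0: 0x75 (blk 7, set 1) → MISS  vc=[]
1: 0x7a (blk 7, set 1) → L1-HIT  vc=[]
2: 0x71 (blk 7, set 1) → L1-HIT  vc=[]
3: 0xf2 (blk 15, set 1) → MISS  vc=[7]
4: 0xf6 (blk 15, set 1) → L1-HIT  vc=[7]
5: 0x70 (blk 7, set 1) → VC-HIT  vc=[15]
6: 0xfa (blk 15, set 1) → VC-HIT  vc=[7]
7: 0x9a (blk 9, set 1) → MISS  vc=[7, 15]
8: 0x9f (blk 9, set 1) → L1-HIT  vc=[7, 15]
9: 0x9e (blk 9, set 1) → L1-HIT  vc=[7, 15]
10: 0x72 (blk 7, set 1) → VC-HIT  vc=[9, 15]
11: 0x9b (blk 9, set 1) → VC-HIT  vc=[7, 15]

SEQ = [MISS, L1-HIT, L1-HIT, MISS, L1-HIT, VC-HIT, VC-HIT, MISS, L1-HIT, L1-HIT, VC-HIT, VC-HIT]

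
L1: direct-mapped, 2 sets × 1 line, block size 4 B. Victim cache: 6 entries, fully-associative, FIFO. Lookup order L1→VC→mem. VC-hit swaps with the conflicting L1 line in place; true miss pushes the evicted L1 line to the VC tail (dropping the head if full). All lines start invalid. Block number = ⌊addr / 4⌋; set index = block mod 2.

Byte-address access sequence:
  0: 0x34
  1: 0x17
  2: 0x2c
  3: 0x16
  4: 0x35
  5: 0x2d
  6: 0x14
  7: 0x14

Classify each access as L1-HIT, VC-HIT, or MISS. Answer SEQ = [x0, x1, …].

0: 0x34 (blk 13, set 1) → MISS  vc=[]
1: 0x17 (blk 5, set 1) → MISS  vc=[13]
2: 0x2c (blk 11, set 1) → MISS  vc=[13, 5]
3: 0x16 (blk 5, set 1) → VC-HIT  vc=[13, 11]
4: 0x35 (blk 13, set 1) → VC-HIT  vc=[5, 11]
5: 0x2d (blk 11, set 1) → VC-HIT  vc=[5, 13]
6: 0x14 (blk 5, set 1) → VC-HIT  vc=[11, 13]
7: 0x14 (blk 5, set 1) → L1-HIT  vc=[11, 13]

SEQ = [MISS, MISS, MISS, VC-HIT, VC-HIT, VC-HIT, VC-HIT, L1-HIT]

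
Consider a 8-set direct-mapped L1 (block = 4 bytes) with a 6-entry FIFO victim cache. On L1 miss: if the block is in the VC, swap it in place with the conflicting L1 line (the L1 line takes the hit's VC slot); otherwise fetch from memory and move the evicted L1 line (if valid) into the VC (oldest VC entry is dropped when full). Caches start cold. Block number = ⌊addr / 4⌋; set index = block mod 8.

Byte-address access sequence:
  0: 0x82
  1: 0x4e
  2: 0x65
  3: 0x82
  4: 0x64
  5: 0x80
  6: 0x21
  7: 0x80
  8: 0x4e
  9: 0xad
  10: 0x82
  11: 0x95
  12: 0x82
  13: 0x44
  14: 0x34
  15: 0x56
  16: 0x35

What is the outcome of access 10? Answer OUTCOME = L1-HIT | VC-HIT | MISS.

#0 0x82→b32/s0 MISS; vc=[]
#1 0x4e→b19/s3 MISS; vc=[]
#2 0x65→b25/s1 MISS; vc=[]
#3 0x82→b32/s0 L1-HIT; vc=[]
#4 0x64→b25/s1 L1-HIT; vc=[]
#5 0x80→b32/s0 L1-HIT; vc=[]
#6 0x21→b8/s0 MISS; vc=[32]
#7 0x80→b32/s0 VC-HIT; vc=[8]
#8 0x4e→b19/s3 L1-HIT; vc=[8]
#9 0xad→b43/s3 MISS; vc=[8,19]
#10 0x82→b32/s0 L1-HIT; vc=[8,19]
#11 0x95→b37/s5 MISS; vc=[8,19]
#12 0x82→b32/s0 L1-HIT; vc=[8,19]
#13 0x44→b17/s1 MISS; vc=[8,19,25]
#14 0x34→b13/s5 MISS; vc=[8,19,25,37]
#15 0x56→b21/s5 MISS; vc=[8,19,25,37,13]
#16 0x35→b13/s5 VC-HIT; vc=[8,19,25,37,21]

OUTCOME = L1-HIT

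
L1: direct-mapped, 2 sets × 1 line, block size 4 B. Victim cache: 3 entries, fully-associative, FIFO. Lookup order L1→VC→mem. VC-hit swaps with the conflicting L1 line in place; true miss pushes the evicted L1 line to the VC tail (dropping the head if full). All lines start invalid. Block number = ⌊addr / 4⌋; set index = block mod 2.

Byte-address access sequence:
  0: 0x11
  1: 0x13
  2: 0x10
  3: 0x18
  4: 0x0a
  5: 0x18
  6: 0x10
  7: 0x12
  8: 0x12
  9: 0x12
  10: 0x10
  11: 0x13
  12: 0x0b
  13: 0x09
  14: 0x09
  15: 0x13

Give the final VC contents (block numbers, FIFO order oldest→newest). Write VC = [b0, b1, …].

VC = [6, 2]

  [0] addr=0x11 blk=4 s=0: MISS | VC []
  [1] addr=0x13 blk=4 s=0: L1-HIT | VC []
  [2] addr=0x10 blk=4 s=0: L1-HIT | VC []
  [3] addr=0x18 blk=6 s=0: MISS | VC [4]
  [4] addr=0xa blk=2 s=0: MISS | VC [4, 6]
  [5] addr=0x18 blk=6 s=0: VC-HIT | VC [4, 2]
  [6] addr=0x10 blk=4 s=0: VC-HIT | VC [6, 2]
  [7] addr=0x12 blk=4 s=0: L1-HIT | VC [6, 2]
  [8] addr=0x12 blk=4 s=0: L1-HIT | VC [6, 2]
  [9] addr=0x12 blk=4 s=0: L1-HIT | VC [6, 2]
  [10] addr=0x10 blk=4 s=0: L1-HIT | VC [6, 2]
  [11] addr=0x13 blk=4 s=0: L1-HIT | VC [6, 2]
  [12] addr=0xb blk=2 s=0: VC-HIT | VC [6, 4]
  [13] addr=0x9 blk=2 s=0: L1-HIT | VC [6, 4]
  [14] addr=0x9 blk=2 s=0: L1-HIT | VC [6, 4]
  [15] addr=0x13 blk=4 s=0: VC-HIT | VC [6, 2]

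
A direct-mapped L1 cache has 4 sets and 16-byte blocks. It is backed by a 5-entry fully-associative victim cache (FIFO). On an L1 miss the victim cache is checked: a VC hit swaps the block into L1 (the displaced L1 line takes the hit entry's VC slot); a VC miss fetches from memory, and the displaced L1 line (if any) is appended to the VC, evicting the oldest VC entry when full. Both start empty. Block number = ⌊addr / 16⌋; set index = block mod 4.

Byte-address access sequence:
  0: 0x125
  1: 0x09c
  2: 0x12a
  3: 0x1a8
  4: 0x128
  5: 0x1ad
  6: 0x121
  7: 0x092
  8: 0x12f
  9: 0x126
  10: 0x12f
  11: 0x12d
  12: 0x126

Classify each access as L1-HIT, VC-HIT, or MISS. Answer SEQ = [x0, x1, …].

0: 0x125 (blk 18, set 2) → MISS  vc=[]
1: 0x9c (blk 9, set 1) → MISS  vc=[]
2: 0x12a (blk 18, set 2) → L1-HIT  vc=[]
3: 0x1a8 (blk 26, set 2) → MISS  vc=[18]
4: 0x128 (blk 18, set 2) → VC-HIT  vc=[26]
5: 0x1ad (blk 26, set 2) → VC-HIT  vc=[18]
6: 0x121 (blk 18, set 2) → VC-HIT  vc=[26]
7: 0x92 (blk 9, set 1) → L1-HIT  vc=[26]
8: 0x12f (blk 18, set 2) → L1-HIT  vc=[26]
9: 0x126 (blk 18, set 2) → L1-HIT  vc=[26]
10: 0x12f (blk 18, set 2) → L1-HIT  vc=[26]
11: 0x12d (blk 18, set 2) → L1-HIT  vc=[26]
12: 0x126 (blk 18, set 2) → L1-HIT  vc=[26]

SEQ = [MISS, MISS, L1-HIT, MISS, VC-HIT, VC-HIT, VC-HIT, L1-HIT, L1-HIT, L1-HIT, L1-HIT, L1-HIT, L1-HIT]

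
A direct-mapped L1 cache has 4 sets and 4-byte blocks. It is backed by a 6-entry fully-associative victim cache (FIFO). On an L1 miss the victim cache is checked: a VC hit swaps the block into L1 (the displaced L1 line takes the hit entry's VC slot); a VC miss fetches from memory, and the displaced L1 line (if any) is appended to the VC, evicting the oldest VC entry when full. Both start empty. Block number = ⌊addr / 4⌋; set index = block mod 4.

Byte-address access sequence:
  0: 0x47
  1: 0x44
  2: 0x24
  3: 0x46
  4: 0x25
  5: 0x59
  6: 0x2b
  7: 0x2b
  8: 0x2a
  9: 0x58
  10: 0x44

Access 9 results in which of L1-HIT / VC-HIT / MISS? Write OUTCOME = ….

  [0] addr=0x47 blk=17 s=1: MISS | VC []
  [1] addr=0x44 blk=17 s=1: L1-HIT | VC []
  [2] addr=0x24 blk=9 s=1: MISS | VC [17]
  [3] addr=0x46 blk=17 s=1: VC-HIT | VC [9]
  [4] addr=0x25 blk=9 s=1: VC-HIT | VC [17]
  [5] addr=0x59 blk=22 s=2: MISS | VC [17]
  [6] addr=0x2b blk=10 s=2: MISS | VC [17, 22]
  [7] addr=0x2b blk=10 s=2: L1-HIT | VC [17, 22]
  [8] addr=0x2a blk=10 s=2: L1-HIT | VC [17, 22]
  [9] addr=0x58 blk=22 s=2: VC-HIT | VC [17, 10]
  [10] addr=0x44 blk=17 s=1: VC-HIT | VC [9, 10]

OUTCOME = VC-HIT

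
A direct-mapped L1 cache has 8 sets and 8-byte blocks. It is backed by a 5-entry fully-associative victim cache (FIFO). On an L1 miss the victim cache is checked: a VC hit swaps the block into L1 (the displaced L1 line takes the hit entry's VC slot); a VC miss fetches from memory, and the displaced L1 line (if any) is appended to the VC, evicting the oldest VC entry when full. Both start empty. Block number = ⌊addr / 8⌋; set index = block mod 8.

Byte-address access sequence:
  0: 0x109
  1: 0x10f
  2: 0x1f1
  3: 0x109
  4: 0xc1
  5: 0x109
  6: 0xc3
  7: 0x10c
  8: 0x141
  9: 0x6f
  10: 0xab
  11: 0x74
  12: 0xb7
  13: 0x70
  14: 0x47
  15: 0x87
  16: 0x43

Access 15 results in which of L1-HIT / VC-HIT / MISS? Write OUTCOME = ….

OUTCOME = MISS

0: 0x109 (blk 33, set 1) → MISS  vc=[]
1: 0x10f (blk 33, set 1) → L1-HIT  vc=[]
2: 0x1f1 (blk 62, set 6) → MISS  vc=[]
3: 0x109 (blk 33, set 1) → L1-HIT  vc=[]
4: 0xc1 (blk 24, set 0) → MISS  vc=[]
5: 0x109 (blk 33, set 1) → L1-HIT  vc=[]
6: 0xc3 (blk 24, set 0) → L1-HIT  vc=[]
7: 0x10c (blk 33, set 1) → L1-HIT  vc=[]
8: 0x141 (blk 40, set 0) → MISS  vc=[24]
9: 0x6f (blk 13, set 5) → MISS  vc=[24]
10: 0xab (blk 21, set 5) → MISS  vc=[24, 13]
11: 0x74 (blk 14, set 6) → MISS  vc=[24, 13, 62]
12: 0xb7 (blk 22, set 6) → MISS  vc=[24, 13, 62, 14]
13: 0x70 (blk 14, set 6) → VC-HIT  vc=[24, 13, 62, 22]
14: 0x47 (blk 8, set 0) → MISS  vc=[24, 13, 62, 22, 40]
15: 0x87 (blk 16, set 0) → MISS  vc=[13, 62, 22, 40, 8]
16: 0x43 (blk 8, set 0) → VC-HIT  vc=[13, 62, 22, 40, 16]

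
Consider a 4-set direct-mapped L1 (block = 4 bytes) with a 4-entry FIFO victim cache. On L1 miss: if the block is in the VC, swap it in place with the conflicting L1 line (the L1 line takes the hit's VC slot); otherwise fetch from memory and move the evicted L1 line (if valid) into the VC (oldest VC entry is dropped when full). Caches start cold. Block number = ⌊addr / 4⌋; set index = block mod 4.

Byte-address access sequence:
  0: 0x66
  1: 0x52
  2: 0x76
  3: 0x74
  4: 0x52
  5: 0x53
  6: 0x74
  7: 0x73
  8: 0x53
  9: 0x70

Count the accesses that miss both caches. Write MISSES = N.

0: 0x66 (blk 25, set 1) → MISS  vc=[]
1: 0x52 (blk 20, set 0) → MISS  vc=[]
2: 0x76 (blk 29, set 1) → MISS  vc=[25]
3: 0x74 (blk 29, set 1) → L1-HIT  vc=[25]
4: 0x52 (blk 20, set 0) → L1-HIT  vc=[25]
5: 0x53 (blk 20, set 0) → L1-HIT  vc=[25]
6: 0x74 (blk 29, set 1) → L1-HIT  vc=[25]
7: 0x73 (blk 28, set 0) → MISS  vc=[25, 20]
8: 0x53 (blk 20, set 0) → VC-HIT  vc=[25, 28]
9: 0x70 (blk 28, set 0) → VC-HIT  vc=[25, 20]

MISSES = 4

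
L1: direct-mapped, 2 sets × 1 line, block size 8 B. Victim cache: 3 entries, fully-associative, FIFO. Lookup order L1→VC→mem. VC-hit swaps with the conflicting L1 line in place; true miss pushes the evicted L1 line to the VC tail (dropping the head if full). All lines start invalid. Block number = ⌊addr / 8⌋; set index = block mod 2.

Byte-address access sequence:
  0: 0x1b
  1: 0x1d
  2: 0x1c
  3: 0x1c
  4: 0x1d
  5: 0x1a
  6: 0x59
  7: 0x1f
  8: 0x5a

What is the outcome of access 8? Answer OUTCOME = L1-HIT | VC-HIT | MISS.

OUTCOME = VC-HIT

  [0] addr=0x1b blk=3 s=1: MISS | VC []
  [1] addr=0x1d blk=3 s=1: L1-HIT | VC []
  [2] addr=0x1c blk=3 s=1: L1-HIT | VC []
  [3] addr=0x1c blk=3 s=1: L1-HIT | VC []
  [4] addr=0x1d blk=3 s=1: L1-HIT | VC []
  [5] addr=0x1a blk=3 s=1: L1-HIT | VC []
  [6] addr=0x59 blk=11 s=1: MISS | VC [3]
  [7] addr=0x1f blk=3 s=1: VC-HIT | VC [11]
  [8] addr=0x5a blk=11 s=1: VC-HIT | VC [3]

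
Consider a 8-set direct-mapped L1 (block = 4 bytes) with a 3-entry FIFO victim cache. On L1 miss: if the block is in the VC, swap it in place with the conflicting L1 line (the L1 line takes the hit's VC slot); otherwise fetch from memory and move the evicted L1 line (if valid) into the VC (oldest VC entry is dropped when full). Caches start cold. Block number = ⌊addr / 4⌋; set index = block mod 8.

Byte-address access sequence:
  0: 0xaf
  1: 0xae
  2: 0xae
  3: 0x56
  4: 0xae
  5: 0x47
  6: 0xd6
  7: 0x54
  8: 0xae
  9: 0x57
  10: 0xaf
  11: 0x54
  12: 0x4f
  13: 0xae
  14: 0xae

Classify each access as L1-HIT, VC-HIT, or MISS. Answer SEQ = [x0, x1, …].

  [0] addr=0xaf blk=43 s=3: MISS | VC []
  [1] addr=0xae blk=43 s=3: L1-HIT | VC []
  [2] addr=0xae blk=43 s=3: L1-HIT | VC []
  [3] addr=0x56 blk=21 s=5: MISS | VC []
  [4] addr=0xae blk=43 s=3: L1-HIT | VC []
  [5] addr=0x47 blk=17 s=1: MISS | VC []
  [6] addr=0xd6 blk=53 s=5: MISS | VC [21]
  [7] addr=0x54 blk=21 s=5: VC-HIT | VC [53]
  [8] addr=0xae blk=43 s=3: L1-HIT | VC [53]
  [9] addr=0x57 blk=21 s=5: L1-HIT | VC [53]
  [10] addr=0xaf blk=43 s=3: L1-HIT | VC [53]
  [11] addr=0x54 blk=21 s=5: L1-HIT | VC [53]
  [12] addr=0x4f blk=19 s=3: MISS | VC [53, 43]
  [13] addr=0xae blk=43 s=3: VC-HIT | VC [53, 19]
  [14] addr=0xae blk=43 s=3: L1-HIT | VC [53, 19]

SEQ = [MISS, L1-HIT, L1-HIT, MISS, L1-HIT, MISS, MISS, VC-HIT, L1-HIT, L1-HIT, L1-HIT, L1-HIT, MISS, VC-HIT, L1-HIT]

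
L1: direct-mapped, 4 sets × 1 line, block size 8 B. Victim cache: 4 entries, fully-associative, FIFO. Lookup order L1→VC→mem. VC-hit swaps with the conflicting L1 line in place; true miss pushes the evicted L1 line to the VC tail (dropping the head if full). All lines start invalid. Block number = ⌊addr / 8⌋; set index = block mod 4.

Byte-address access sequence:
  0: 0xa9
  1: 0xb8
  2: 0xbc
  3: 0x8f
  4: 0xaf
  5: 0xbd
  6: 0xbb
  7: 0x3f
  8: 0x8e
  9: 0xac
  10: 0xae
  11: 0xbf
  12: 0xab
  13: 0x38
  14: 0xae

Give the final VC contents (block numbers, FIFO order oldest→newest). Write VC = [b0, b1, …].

VC = [17, 23]

0: 0xa9 (blk 21, set 1) → MISS  vc=[]
1: 0xb8 (blk 23, set 3) → MISS  vc=[]
2: 0xbc (blk 23, set 3) → L1-HIT  vc=[]
3: 0x8f (blk 17, set 1) → MISS  vc=[21]
4: 0xaf (blk 21, set 1) → VC-HIT  vc=[17]
5: 0xbd (blk 23, set 3) → L1-HIT  vc=[17]
6: 0xbb (blk 23, set 3) → L1-HIT  vc=[17]
7: 0x3f (blk 7, set 3) → MISS  vc=[17, 23]
8: 0x8e (blk 17, set 1) → VC-HIT  vc=[21, 23]
9: 0xac (blk 21, set 1) → VC-HIT  vc=[17, 23]
10: 0xae (blk 21, set 1) → L1-HIT  vc=[17, 23]
11: 0xbf (blk 23, set 3) → VC-HIT  vc=[17, 7]
12: 0xab (blk 21, set 1) → L1-HIT  vc=[17, 7]
13: 0x38 (blk 7, set 3) → VC-HIT  vc=[17, 23]
14: 0xae (blk 21, set 1) → L1-HIT  vc=[17, 23]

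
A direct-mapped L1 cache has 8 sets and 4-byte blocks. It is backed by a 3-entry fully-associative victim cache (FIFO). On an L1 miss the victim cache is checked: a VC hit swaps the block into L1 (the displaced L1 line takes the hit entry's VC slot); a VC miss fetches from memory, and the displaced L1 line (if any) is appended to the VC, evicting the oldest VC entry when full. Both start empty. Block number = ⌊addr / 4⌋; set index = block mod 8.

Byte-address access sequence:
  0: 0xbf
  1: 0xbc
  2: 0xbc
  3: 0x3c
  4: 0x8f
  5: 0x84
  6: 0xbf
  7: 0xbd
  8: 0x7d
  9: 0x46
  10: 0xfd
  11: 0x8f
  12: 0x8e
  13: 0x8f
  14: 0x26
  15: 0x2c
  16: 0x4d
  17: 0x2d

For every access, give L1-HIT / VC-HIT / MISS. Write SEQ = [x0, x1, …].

#0 0xbf→b47/s7 MISS; vc=[]
#1 0xbc→b47/s7 L1-HIT; vc=[]
#2 0xbc→b47/s7 L1-HIT; vc=[]
#3 0x3c→b15/s7 MISS; vc=[47]
#4 0x8f→b35/s3 MISS; vc=[47]
#5 0x84→b33/s1 MISS; vc=[47]
#6 0xbf→b47/s7 VC-HIT; vc=[15]
#7 0xbd→b47/s7 L1-HIT; vc=[15]
#8 0x7d→b31/s7 MISS; vc=[15,47]
#9 0x46→b17/s1 MISS; vc=[15,47,33]
#10 0xfd→b63/s7 MISS; vc=[47,33,31]
#11 0x8f→b35/s3 L1-HIT; vc=[47,33,31]
#12 0x8e→b35/s3 L1-HIT; vc=[47,33,31]
#13 0x8f→b35/s3 L1-HIT; vc=[47,33,31]
#14 0x26→b9/s1 MISS; vc=[33,31,17]
#15 0x2c→b11/s3 MISS; vc=[31,17,35]
#16 0x4d→b19/s3 MISS; vc=[17,35,11]
#17 0x2d→b11/s3 VC-HIT; vc=[17,35,19]

SEQ = [MISS, L1-HIT, L1-HIT, MISS, MISS, MISS, VC-HIT, L1-HIT, MISS, MISS, MISS, L1-HIT, L1-HIT, L1-HIT, MISS, MISS, MISS, VC-HIT]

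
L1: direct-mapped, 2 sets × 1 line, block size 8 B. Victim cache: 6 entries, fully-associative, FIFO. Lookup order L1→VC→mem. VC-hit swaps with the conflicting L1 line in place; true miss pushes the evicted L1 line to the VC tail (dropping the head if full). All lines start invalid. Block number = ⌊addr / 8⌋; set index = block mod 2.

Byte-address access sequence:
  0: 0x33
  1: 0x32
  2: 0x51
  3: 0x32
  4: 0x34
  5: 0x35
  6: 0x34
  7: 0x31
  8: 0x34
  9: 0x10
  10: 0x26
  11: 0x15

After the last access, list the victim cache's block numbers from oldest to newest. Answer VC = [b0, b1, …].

0: 0x33 (blk 6, set 0) → MISS  vc=[]
1: 0x32 (blk 6, set 0) → L1-HIT  vc=[]
2: 0x51 (blk 10, set 0) → MISS  vc=[6]
3: 0x32 (blk 6, set 0) → VC-HIT  vc=[10]
4: 0x34 (blk 6, set 0) → L1-HIT  vc=[10]
5: 0x35 (blk 6, set 0) → L1-HIT  vc=[10]
6: 0x34 (blk 6, set 0) → L1-HIT  vc=[10]
7: 0x31 (blk 6, set 0) → L1-HIT  vc=[10]
8: 0x34 (blk 6, set 0) → L1-HIT  vc=[10]
9: 0x10 (blk 2, set 0) → MISS  vc=[10, 6]
10: 0x26 (blk 4, set 0) → MISS  vc=[10, 6, 2]
11: 0x15 (blk 2, set 0) → VC-HIT  vc=[10, 6, 4]

VC = [10, 6, 4]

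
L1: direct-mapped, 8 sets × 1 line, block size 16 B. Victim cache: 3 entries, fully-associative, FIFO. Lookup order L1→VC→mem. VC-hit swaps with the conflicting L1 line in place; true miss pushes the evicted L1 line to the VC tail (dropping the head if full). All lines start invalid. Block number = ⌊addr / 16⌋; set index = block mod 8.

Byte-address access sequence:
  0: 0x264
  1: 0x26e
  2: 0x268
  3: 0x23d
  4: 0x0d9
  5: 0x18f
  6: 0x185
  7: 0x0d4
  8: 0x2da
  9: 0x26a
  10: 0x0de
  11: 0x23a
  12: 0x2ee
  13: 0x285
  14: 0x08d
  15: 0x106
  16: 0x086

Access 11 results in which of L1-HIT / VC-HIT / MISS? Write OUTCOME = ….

OUTCOME = L1-HIT

0: 0x264 (blk 38, set 6) → MISS  vc=[]
1: 0x26e (blk 38, set 6) → L1-HIT  vc=[]
2: 0x268 (blk 38, set 6) → L1-HIT  vc=[]
3: 0x23d (blk 35, set 3) → MISS  vc=[]
4: 0xd9 (blk 13, set 5) → MISS  vc=[]
5: 0x18f (blk 24, set 0) → MISS  vc=[]
6: 0x185 (blk 24, set 0) → L1-HIT  vc=[]
7: 0xd4 (blk 13, set 5) → L1-HIT  vc=[]
8: 0x2da (blk 45, set 5) → MISS  vc=[13]
9: 0x26a (blk 38, set 6) → L1-HIT  vc=[13]
10: 0xde (blk 13, set 5) → VC-HIT  vc=[45]
11: 0x23a (blk 35, set 3) → L1-HIT  vc=[45]
12: 0x2ee (blk 46, set 6) → MISS  vc=[45, 38]
13: 0x285 (blk 40, set 0) → MISS  vc=[45, 38, 24]
14: 0x8d (blk 8, set 0) → MISS  vc=[38, 24, 40]
15: 0x106 (blk 16, set 0) → MISS  vc=[24, 40, 8]
16: 0x86 (blk 8, set 0) → VC-HIT  vc=[24, 40, 16]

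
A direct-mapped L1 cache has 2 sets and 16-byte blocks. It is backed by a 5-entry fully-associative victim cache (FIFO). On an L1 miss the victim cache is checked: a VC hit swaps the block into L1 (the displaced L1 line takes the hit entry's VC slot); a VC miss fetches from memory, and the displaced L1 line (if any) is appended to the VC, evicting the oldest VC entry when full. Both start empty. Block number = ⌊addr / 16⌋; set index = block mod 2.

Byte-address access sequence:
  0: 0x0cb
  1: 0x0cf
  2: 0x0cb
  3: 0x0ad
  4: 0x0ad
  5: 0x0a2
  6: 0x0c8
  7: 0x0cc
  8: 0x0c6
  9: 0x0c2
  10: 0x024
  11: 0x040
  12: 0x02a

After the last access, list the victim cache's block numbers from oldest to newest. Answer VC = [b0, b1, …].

0: 0xcb (blk 12, set 0) → MISS  vc=[]
1: 0xcf (blk 12, set 0) → L1-HIT  vc=[]
2: 0xcb (blk 12, set 0) → L1-HIT  vc=[]
3: 0xad (blk 10, set 0) → MISS  vc=[12]
4: 0xad (blk 10, set 0) → L1-HIT  vc=[12]
5: 0xa2 (blk 10, set 0) → L1-HIT  vc=[12]
6: 0xc8 (blk 12, set 0) → VC-HIT  vc=[10]
7: 0xcc (blk 12, set 0) → L1-HIT  vc=[10]
8: 0xc6 (blk 12, set 0) → L1-HIT  vc=[10]
9: 0xc2 (blk 12, set 0) → L1-HIT  vc=[10]
10: 0x24 (blk 2, set 0) → MISS  vc=[10, 12]
11: 0x40 (blk 4, set 0) → MISS  vc=[10, 12, 2]
12: 0x2a (blk 2, set 0) → VC-HIT  vc=[10, 12, 4]

VC = [10, 12, 4]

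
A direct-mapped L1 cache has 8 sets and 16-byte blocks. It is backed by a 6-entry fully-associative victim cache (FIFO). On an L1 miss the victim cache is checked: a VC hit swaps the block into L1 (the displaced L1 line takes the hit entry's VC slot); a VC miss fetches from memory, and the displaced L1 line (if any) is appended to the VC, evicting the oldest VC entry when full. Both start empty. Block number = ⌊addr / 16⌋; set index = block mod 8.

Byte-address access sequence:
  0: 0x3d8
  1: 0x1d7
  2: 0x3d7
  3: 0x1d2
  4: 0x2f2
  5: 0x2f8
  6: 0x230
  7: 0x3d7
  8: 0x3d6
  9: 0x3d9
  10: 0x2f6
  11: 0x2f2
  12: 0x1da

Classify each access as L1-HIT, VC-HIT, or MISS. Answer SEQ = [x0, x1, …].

SEQ = [MISS, MISS, VC-HIT, VC-HIT, MISS, L1-HIT, MISS, VC-HIT, L1-HIT, L1-HIT, L1-HIT, L1-HIT, VC-HIT]

  [0] addr=0x3d8 blk=61 s=5: MISS | VC []
  [1] addr=0x1d7 blk=29 s=5: MISS | VC [61]
  [2] addr=0x3d7 blk=61 s=5: VC-HIT | VC [29]
  [3] addr=0x1d2 blk=29 s=5: VC-HIT | VC [61]
  [4] addr=0x2f2 blk=47 s=7: MISS | VC [61]
  [5] addr=0x2f8 blk=47 s=7: L1-HIT | VC [61]
  [6] addr=0x230 blk=35 s=3: MISS | VC [61]
  [7] addr=0x3d7 blk=61 s=5: VC-HIT | VC [29]
  [8] addr=0x3d6 blk=61 s=5: L1-HIT | VC [29]
  [9] addr=0x3d9 blk=61 s=5: L1-HIT | VC [29]
  [10] addr=0x2f6 blk=47 s=7: L1-HIT | VC [29]
  [11] addr=0x2f2 blk=47 s=7: L1-HIT | VC [29]
  [12] addr=0x1da blk=29 s=5: VC-HIT | VC [61]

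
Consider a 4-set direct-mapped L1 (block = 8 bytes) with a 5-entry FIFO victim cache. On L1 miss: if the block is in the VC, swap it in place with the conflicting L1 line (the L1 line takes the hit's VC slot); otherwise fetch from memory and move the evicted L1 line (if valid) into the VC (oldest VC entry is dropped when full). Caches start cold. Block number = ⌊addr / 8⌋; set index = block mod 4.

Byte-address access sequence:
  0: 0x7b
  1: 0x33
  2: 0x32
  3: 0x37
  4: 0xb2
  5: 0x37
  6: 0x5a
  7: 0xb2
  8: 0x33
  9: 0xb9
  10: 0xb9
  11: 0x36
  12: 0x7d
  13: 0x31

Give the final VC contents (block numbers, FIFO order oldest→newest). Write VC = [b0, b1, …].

  [0] addr=0x7b blk=15 s=3: MISS | VC []
  [1] addr=0x33 blk=6 s=2: MISS | VC []
  [2] addr=0x32 blk=6 s=2: L1-HIT | VC []
  [3] addr=0x37 blk=6 s=2: L1-HIT | VC []
  [4] addr=0xb2 blk=22 s=2: MISS | VC [6]
  [5] addr=0x37 blk=6 s=2: VC-HIT | VC [22]
  [6] addr=0x5a blk=11 s=3: MISS | VC [22, 15]
  [7] addr=0xb2 blk=22 s=2: VC-HIT | VC [6, 15]
  [8] addr=0x33 blk=6 s=2: VC-HIT | VC [22, 15]
  [9] addr=0xb9 blk=23 s=3: MISS | VC [22, 15, 11]
  [10] addr=0xb9 blk=23 s=3: L1-HIT | VC [22, 15, 11]
  [11] addr=0x36 blk=6 s=2: L1-HIT | VC [22, 15, 11]
  [12] addr=0x7d blk=15 s=3: VC-HIT | VC [22, 23, 11]
  [13] addr=0x31 blk=6 s=2: L1-HIT | VC [22, 23, 11]

VC = [22, 23, 11]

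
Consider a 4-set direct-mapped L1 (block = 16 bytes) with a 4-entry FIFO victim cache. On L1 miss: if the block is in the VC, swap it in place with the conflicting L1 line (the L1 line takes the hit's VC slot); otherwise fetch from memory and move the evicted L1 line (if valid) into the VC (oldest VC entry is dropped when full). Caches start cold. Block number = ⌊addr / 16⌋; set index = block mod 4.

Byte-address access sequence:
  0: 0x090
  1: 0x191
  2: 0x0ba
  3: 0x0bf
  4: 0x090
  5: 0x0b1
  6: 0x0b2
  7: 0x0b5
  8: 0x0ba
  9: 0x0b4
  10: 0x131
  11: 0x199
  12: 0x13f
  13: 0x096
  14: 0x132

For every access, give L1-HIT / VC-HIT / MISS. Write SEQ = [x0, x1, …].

SEQ = [MISS, MISS, MISS, L1-HIT, VC-HIT, L1-HIT, L1-HIT, L1-HIT, L1-HIT, L1-HIT, MISS, VC-HIT, L1-HIT, VC-HIT, L1-HIT]

#0 0x90→b9/s1 MISS; vc=[]
#1 0x191→b25/s1 MISS; vc=[9]
#2 0xba→b11/s3 MISS; vc=[9]
#3 0xbf→b11/s3 L1-HIT; vc=[9]
#4 0x90→b9/s1 VC-HIT; vc=[25]
#5 0xb1→b11/s3 L1-HIT; vc=[25]
#6 0xb2→b11/s3 L1-HIT; vc=[25]
#7 0xb5→b11/s3 L1-HIT; vc=[25]
#8 0xba→b11/s3 L1-HIT; vc=[25]
#9 0xb4→b11/s3 L1-HIT; vc=[25]
#10 0x131→b19/s3 MISS; vc=[25,11]
#11 0x199→b25/s1 VC-HIT; vc=[9,11]
#12 0x13f→b19/s3 L1-HIT; vc=[9,11]
#13 0x96→b9/s1 VC-HIT; vc=[25,11]
#14 0x132→b19/s3 L1-HIT; vc=[25,11]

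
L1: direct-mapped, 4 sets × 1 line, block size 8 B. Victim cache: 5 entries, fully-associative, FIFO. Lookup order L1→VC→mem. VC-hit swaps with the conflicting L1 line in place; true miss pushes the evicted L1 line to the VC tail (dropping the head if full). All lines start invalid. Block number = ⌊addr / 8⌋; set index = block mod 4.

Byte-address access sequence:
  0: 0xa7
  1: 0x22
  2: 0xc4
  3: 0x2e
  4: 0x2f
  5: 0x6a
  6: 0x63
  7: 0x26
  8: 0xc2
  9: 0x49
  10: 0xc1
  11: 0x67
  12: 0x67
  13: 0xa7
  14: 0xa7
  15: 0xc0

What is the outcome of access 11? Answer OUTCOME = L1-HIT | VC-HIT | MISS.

0: 0xa7 (blk 20, set 0) → MISS  vc=[]
1: 0x22 (blk 4, set 0) → MISS  vc=[20]
2: 0xc4 (blk 24, set 0) → MISS  vc=[20, 4]
3: 0x2e (blk 5, set 1) → MISS  vc=[20, 4]
4: 0x2f (blk 5, set 1) → L1-HIT  vc=[20, 4]
5: 0x6a (blk 13, set 1) → MISS  vc=[20, 4, 5]
6: 0x63 (blk 12, set 0) → MISS  vc=[20, 4, 5, 24]
7: 0x26 (blk 4, set 0) → VC-HIT  vc=[20, 12, 5, 24]
8: 0xc2 (blk 24, set 0) → VC-HIT  vc=[20, 12, 5, 4]
9: 0x49 (blk 9, set 1) → MISS  vc=[20, 12, 5, 4, 13]
10: 0xc1 (blk 24, set 0) → L1-HIT  vc=[20, 12, 5, 4, 13]
11: 0x67 (blk 12, set 0) → VC-HIT  vc=[20, 24, 5, 4, 13]
12: 0x67 (blk 12, set 0) → L1-HIT  vc=[20, 24, 5, 4, 13]
13: 0xa7 (blk 20, set 0) → VC-HIT  vc=[12, 24, 5, 4, 13]
14: 0xa7 (blk 20, set 0) → L1-HIT  vc=[12, 24, 5, 4, 13]
15: 0xc0 (blk 24, set 0) → VC-HIT  vc=[12, 20, 5, 4, 13]

OUTCOME = VC-HIT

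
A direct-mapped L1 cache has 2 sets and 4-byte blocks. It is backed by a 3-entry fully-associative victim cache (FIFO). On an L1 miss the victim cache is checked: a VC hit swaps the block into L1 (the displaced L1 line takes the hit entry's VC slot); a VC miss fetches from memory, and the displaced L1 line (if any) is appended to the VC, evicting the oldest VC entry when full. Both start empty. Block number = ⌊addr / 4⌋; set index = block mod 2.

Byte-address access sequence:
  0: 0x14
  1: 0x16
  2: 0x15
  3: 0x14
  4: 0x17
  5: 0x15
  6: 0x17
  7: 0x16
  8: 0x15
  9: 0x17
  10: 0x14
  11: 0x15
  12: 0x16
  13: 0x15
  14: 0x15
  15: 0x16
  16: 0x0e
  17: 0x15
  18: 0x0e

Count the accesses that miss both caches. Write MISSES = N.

MISSES = 2

  [0] addr=0x14 blk=5 s=1: MISS | VC []
  [1] addr=0x16 blk=5 s=1: L1-HIT | VC []
  [2] addr=0x15 blk=5 s=1: L1-HIT | VC []
  [3] addr=0x14 blk=5 s=1: L1-HIT | VC []
  [4] addr=0x17 blk=5 s=1: L1-HIT | VC []
  [5] addr=0x15 blk=5 s=1: L1-HIT | VC []
  [6] addr=0x17 blk=5 s=1: L1-HIT | VC []
  [7] addr=0x16 blk=5 s=1: L1-HIT | VC []
  [8] addr=0x15 blk=5 s=1: L1-HIT | VC []
  [9] addr=0x17 blk=5 s=1: L1-HIT | VC []
  [10] addr=0x14 blk=5 s=1: L1-HIT | VC []
  [11] addr=0x15 blk=5 s=1: L1-HIT | VC []
  [12] addr=0x16 blk=5 s=1: L1-HIT | VC []
  [13] addr=0x15 blk=5 s=1: L1-HIT | VC []
  [14] addr=0x15 blk=5 s=1: L1-HIT | VC []
  [15] addr=0x16 blk=5 s=1: L1-HIT | VC []
  [16] addr=0xe blk=3 s=1: MISS | VC [5]
  [17] addr=0x15 blk=5 s=1: VC-HIT | VC [3]
  [18] addr=0xe blk=3 s=1: VC-HIT | VC [5]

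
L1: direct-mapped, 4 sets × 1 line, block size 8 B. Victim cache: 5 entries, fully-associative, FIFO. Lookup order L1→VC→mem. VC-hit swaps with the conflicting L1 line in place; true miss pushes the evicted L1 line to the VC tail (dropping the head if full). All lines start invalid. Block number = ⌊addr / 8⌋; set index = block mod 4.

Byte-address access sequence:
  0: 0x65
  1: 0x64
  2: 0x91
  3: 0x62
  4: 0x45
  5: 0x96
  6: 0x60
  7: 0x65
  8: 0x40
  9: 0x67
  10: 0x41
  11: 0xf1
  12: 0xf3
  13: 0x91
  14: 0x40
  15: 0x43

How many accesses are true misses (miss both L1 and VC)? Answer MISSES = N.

MISSES = 4

  [0] addr=0x65 blk=12 s=0: MISS | VC []
  [1] addr=0x64 blk=12 s=0: L1-HIT | VC []
  [2] addr=0x91 blk=18 s=2: MISS | VC []
  [3] addr=0x62 blk=12 s=0: L1-HIT | VC []
  [4] addr=0x45 blk=8 s=0: MISS | VC [12]
  [5] addr=0x96 blk=18 s=2: L1-HIT | VC [12]
  [6] addr=0x60 blk=12 s=0: VC-HIT | VC [8]
  [7] addr=0x65 blk=12 s=0: L1-HIT | VC [8]
  [8] addr=0x40 blk=8 s=0: VC-HIT | VC [12]
  [9] addr=0x67 blk=12 s=0: VC-HIT | VC [8]
  [10] addr=0x41 blk=8 s=0: VC-HIT | VC [12]
  [11] addr=0xf1 blk=30 s=2: MISS | VC [12, 18]
  [12] addr=0xf3 blk=30 s=2: L1-HIT | VC [12, 18]
  [13] addr=0x91 blk=18 s=2: VC-HIT | VC [12, 30]
  [14] addr=0x40 blk=8 s=0: L1-HIT | VC [12, 30]
  [15] addr=0x43 blk=8 s=0: L1-HIT | VC [12, 30]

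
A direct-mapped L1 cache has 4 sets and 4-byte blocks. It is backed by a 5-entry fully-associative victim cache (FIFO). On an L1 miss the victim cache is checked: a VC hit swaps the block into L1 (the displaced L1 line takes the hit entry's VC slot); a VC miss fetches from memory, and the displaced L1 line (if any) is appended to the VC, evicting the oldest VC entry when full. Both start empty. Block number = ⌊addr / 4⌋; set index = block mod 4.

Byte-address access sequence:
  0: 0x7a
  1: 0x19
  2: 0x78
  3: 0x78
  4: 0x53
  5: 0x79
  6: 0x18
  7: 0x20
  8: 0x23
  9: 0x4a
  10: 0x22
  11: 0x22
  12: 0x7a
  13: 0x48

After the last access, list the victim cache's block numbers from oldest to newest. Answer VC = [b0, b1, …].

  [0] addr=0x7a blk=30 s=2: MISS | VC []
  [1] addr=0x19 blk=6 s=2: MISS | VC [30]
  [2] addr=0x78 blk=30 s=2: VC-HIT | VC [6]
  [3] addr=0x78 blk=30 s=2: L1-HIT | VC [6]
  [4] addr=0x53 blk=20 s=0: MISS | VC [6]
  [5] addr=0x79 blk=30 s=2: L1-HIT | VC [6]
  [6] addr=0x18 blk=6 s=2: VC-HIT | VC [30]
  [7] addr=0x20 blk=8 s=0: MISS | VC [30, 20]
  [8] addr=0x23 blk=8 s=0: L1-HIT | VC [30, 20]
  [9] addr=0x4a blk=18 s=2: MISS | VC [30, 20, 6]
  [10] addr=0x22 blk=8 s=0: L1-HIT | VC [30, 20, 6]
  [11] addr=0x22 blk=8 s=0: L1-HIT | VC [30, 20, 6]
  [12] addr=0x7a blk=30 s=2: VC-HIT | VC [18, 20, 6]
  [13] addr=0x48 blk=18 s=2: VC-HIT | VC [30, 20, 6]

VC = [30, 20, 6]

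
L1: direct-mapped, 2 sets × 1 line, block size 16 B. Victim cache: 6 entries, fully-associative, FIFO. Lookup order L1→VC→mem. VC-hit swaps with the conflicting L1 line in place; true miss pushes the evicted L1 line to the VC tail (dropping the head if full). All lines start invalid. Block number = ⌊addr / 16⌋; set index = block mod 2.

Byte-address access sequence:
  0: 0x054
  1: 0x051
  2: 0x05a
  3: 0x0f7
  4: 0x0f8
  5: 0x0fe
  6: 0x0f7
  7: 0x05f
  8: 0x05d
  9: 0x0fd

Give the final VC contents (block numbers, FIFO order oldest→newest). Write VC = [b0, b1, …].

VC = [5]

#0 0x54→b5/s1 MISS; vc=[]
#1 0x51→b5/s1 L1-HIT; vc=[]
#2 0x5a→b5/s1 L1-HIT; vc=[]
#3 0xf7→b15/s1 MISS; vc=[5]
#4 0xf8→b15/s1 L1-HIT; vc=[5]
#5 0xfe→b15/s1 L1-HIT; vc=[5]
#6 0xf7→b15/s1 L1-HIT; vc=[5]
#7 0x5f→b5/s1 VC-HIT; vc=[15]
#8 0x5d→b5/s1 L1-HIT; vc=[15]
#9 0xfd→b15/s1 VC-HIT; vc=[5]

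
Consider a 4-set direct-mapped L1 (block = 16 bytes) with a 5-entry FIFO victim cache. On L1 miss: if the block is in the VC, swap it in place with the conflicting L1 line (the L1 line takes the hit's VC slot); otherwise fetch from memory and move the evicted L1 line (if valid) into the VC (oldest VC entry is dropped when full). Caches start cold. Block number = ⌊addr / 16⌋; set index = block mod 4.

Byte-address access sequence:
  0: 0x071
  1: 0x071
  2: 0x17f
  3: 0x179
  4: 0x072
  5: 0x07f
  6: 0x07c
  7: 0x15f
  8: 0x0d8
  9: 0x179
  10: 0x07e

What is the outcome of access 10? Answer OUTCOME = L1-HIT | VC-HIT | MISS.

0: 0x71 (blk 7, set 3) → MISS  vc=[]
1: 0x71 (blk 7, set 3) → L1-HIT  vc=[]
2: 0x17f (blk 23, set 3) → MISS  vc=[7]
3: 0x179 (blk 23, set 3) → L1-HIT  vc=[7]
4: 0x72 (blk 7, set 3) → VC-HIT  vc=[23]
5: 0x7f (blk 7, set 3) → L1-HIT  vc=[23]
6: 0x7c (blk 7, set 3) → L1-HIT  vc=[23]
7: 0x15f (blk 21, set 1) → MISS  vc=[23]
8: 0xd8 (blk 13, set 1) → MISS  vc=[23, 21]
9: 0x179 (blk 23, set 3) → VC-HIT  vc=[7, 21]
10: 0x7e (blk 7, set 3) → VC-HIT  vc=[23, 21]

OUTCOME = VC-HIT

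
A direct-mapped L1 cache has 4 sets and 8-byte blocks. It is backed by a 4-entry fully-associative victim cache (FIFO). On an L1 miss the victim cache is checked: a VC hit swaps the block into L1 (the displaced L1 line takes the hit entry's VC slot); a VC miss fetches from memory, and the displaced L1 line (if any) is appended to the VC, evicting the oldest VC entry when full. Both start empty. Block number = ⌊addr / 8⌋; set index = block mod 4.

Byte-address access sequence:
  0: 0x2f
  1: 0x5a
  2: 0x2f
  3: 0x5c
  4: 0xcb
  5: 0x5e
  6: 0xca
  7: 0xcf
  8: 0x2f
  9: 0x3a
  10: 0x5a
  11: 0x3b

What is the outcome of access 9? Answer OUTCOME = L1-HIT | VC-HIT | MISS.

0: 0x2f (blk 5, set 1) → MISS  vc=[]
1: 0x5a (blk 11, set 3) → MISS  vc=[]
2: 0x2f (blk 5, set 1) → L1-HIT  vc=[]
3: 0x5c (blk 11, set 3) → L1-HIT  vc=[]
4: 0xcb (blk 25, set 1) → MISS  vc=[5]
5: 0x5e (blk 11, set 3) → L1-HIT  vc=[5]
6: 0xca (blk 25, set 1) → L1-HIT  vc=[5]
7: 0xcf (blk 25, set 1) → L1-HIT  vc=[5]
8: 0x2f (blk 5, set 1) → VC-HIT  vc=[25]
9: 0x3a (blk 7, set 3) → MISS  vc=[25, 11]
10: 0x5a (blk 11, set 3) → VC-HIT  vc=[25, 7]
11: 0x3b (blk 7, set 3) → VC-HIT  vc=[25, 11]

OUTCOME = MISS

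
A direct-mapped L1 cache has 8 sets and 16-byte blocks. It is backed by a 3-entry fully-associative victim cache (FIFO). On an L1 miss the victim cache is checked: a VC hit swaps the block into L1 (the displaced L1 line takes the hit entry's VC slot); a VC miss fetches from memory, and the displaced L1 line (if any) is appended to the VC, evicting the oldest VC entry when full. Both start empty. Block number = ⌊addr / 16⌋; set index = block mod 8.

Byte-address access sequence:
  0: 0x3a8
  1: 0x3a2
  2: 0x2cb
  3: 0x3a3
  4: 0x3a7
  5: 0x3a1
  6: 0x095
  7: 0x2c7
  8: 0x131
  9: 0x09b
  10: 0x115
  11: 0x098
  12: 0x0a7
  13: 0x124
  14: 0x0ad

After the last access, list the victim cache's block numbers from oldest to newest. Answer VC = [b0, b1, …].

VC = [17, 58, 18]

#0 0x3a8→b58/s2 MISS; vc=[]
#1 0x3a2→b58/s2 L1-HIT; vc=[]
#2 0x2cb→b44/s4 MISS; vc=[]
#3 0x3a3→b58/s2 L1-HIT; vc=[]
#4 0x3a7→b58/s2 L1-HIT; vc=[]
#5 0x3a1→b58/s2 L1-HIT; vc=[]
#6 0x95→b9/s1 MISS; vc=[]
#7 0x2c7→b44/s4 L1-HIT; vc=[]
#8 0x131→b19/s3 MISS; vc=[]
#9 0x9b→b9/s1 L1-HIT; vc=[]
#10 0x115→b17/s1 MISS; vc=[9]
#11 0x98→b9/s1 VC-HIT; vc=[17]
#12 0xa7→b10/s2 MISS; vc=[17,58]
#13 0x124→b18/s2 MISS; vc=[17,58,10]
#14 0xad→b10/s2 VC-HIT; vc=[17,58,18]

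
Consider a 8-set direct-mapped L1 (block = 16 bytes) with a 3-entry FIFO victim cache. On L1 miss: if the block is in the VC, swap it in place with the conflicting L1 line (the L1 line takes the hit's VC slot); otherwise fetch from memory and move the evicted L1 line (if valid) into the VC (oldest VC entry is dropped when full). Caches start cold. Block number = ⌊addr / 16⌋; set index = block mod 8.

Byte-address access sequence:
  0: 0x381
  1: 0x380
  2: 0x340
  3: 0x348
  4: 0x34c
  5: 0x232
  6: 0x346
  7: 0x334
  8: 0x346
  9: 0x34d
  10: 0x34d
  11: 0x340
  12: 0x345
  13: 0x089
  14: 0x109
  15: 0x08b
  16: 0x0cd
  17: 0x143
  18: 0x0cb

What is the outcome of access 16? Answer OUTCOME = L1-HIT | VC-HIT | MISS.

OUTCOME = MISS

0: 0x381 (blk 56, set 0) → MISS  vc=[]
1: 0x380 (blk 56, set 0) → L1-HIT  vc=[]
2: 0x340 (blk 52, set 4) → MISS  vc=[]
3: 0x348 (blk 52, set 4) → L1-HIT  vc=[]
4: 0x34c (blk 52, set 4) → L1-HIT  vc=[]
5: 0x232 (blk 35, set 3) → MISS  vc=[]
6: 0x346 (blk 52, set 4) → L1-HIT  vc=[]
7: 0x334 (blk 51, set 3) → MISS  vc=[35]
8: 0x346 (blk 52, set 4) → L1-HIT  vc=[35]
9: 0x34d (blk 52, set 4) → L1-HIT  vc=[35]
10: 0x34d (blk 52, set 4) → L1-HIT  vc=[35]
11: 0x340 (blk 52, set 4) → L1-HIT  vc=[35]
12: 0x345 (blk 52, set 4) → L1-HIT  vc=[35]
13: 0x89 (blk 8, set 0) → MISS  vc=[35, 56]
14: 0x109 (blk 16, set 0) → MISS  vc=[35, 56, 8]
15: 0x8b (blk 8, set 0) → VC-HIT  vc=[35, 56, 16]
16: 0xcd (blk 12, set 4) → MISS  vc=[56, 16, 52]
17: 0x143 (blk 20, set 4) → MISS  vc=[16, 52, 12]
18: 0xcb (blk 12, set 4) → VC-HIT  vc=[16, 52, 20]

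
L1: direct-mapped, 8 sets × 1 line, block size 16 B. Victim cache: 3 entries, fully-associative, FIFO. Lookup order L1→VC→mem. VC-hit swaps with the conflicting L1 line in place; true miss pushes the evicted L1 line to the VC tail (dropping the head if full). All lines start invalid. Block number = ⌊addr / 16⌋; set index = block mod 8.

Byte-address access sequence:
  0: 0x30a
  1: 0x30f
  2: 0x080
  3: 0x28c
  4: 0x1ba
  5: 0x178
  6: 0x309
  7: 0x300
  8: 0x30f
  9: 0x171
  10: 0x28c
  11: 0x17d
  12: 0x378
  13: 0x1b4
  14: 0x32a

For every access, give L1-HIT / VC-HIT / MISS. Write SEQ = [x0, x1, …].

SEQ = [MISS, L1-HIT, MISS, MISS, MISS, MISS, VC-HIT, L1-HIT, L1-HIT, L1-HIT, VC-HIT, L1-HIT, MISS, L1-HIT, MISS]

0: 0x30a (blk 48, set 0) → MISS  vc=[]
1: 0x30f (blk 48, set 0) → L1-HIT  vc=[]
2: 0x80 (blk 8, set 0) → MISS  vc=[48]
3: 0x28c (blk 40, set 0) → MISS  vc=[48, 8]
4: 0x1ba (blk 27, set 3) → MISS  vc=[48, 8]
5: 0x178 (blk 23, set 7) → MISS  vc=[48, 8]
6: 0x309 (blk 48, set 0) → VC-HIT  vc=[40, 8]
7: 0x300 (blk 48, set 0) → L1-HIT  vc=[40, 8]
8: 0x30f (blk 48, set 0) → L1-HIT  vc=[40, 8]
9: 0x171 (blk 23, set 7) → L1-HIT  vc=[40, 8]
10: 0x28c (blk 40, set 0) → VC-HIT  vc=[48, 8]
11: 0x17d (blk 23, set 7) → L1-HIT  vc=[48, 8]
12: 0x378 (blk 55, set 7) → MISS  vc=[48, 8, 23]
13: 0x1b4 (blk 27, set 3) → L1-HIT  vc=[48, 8, 23]
14: 0x32a (blk 50, set 2) → MISS  vc=[48, 8, 23]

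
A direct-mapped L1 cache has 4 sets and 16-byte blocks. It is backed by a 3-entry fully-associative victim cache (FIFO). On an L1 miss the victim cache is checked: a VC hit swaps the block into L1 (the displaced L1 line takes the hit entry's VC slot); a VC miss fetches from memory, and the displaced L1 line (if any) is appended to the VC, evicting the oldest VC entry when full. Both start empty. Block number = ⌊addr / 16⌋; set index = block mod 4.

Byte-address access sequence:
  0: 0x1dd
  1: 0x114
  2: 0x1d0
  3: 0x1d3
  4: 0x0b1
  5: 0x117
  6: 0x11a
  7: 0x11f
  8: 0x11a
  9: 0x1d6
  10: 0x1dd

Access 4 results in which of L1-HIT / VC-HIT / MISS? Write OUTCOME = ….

#0 0x1dd→b29/s1 MISS; vc=[]
#1 0x114→b17/s1 MISS; vc=[29]
#2 0x1d0→b29/s1 VC-HIT; vc=[17]
#3 0x1d3→b29/s1 L1-HIT; vc=[17]
#4 0xb1→b11/s3 MISS; vc=[17]
#5 0x117→b17/s1 VC-HIT; vc=[29]
#6 0x11a→b17/s1 L1-HIT; vc=[29]
#7 0x11f→b17/s1 L1-HIT; vc=[29]
#8 0x11a→b17/s1 L1-HIT; vc=[29]
#9 0x1d6→b29/s1 VC-HIT; vc=[17]
#10 0x1dd→b29/s1 L1-HIT; vc=[17]

OUTCOME = MISS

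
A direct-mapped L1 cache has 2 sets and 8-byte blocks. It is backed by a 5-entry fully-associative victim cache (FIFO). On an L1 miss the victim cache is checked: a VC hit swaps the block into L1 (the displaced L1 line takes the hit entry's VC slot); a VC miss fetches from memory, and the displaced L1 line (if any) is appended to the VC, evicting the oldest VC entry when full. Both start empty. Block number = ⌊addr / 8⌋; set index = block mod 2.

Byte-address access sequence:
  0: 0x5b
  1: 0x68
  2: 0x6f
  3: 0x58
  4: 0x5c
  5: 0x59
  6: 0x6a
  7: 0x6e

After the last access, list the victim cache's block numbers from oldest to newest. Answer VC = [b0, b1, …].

#0 0x5b→b11/s1 MISS; vc=[]
#1 0x68→b13/s1 MISS; vc=[11]
#2 0x6f→b13/s1 L1-HIT; vc=[11]
#3 0x58→b11/s1 VC-HIT; vc=[13]
#4 0x5c→b11/s1 L1-HIT; vc=[13]
#5 0x59→b11/s1 L1-HIT; vc=[13]
#6 0x6a→b13/s1 VC-HIT; vc=[11]
#7 0x6e→b13/s1 L1-HIT; vc=[11]

VC = [11]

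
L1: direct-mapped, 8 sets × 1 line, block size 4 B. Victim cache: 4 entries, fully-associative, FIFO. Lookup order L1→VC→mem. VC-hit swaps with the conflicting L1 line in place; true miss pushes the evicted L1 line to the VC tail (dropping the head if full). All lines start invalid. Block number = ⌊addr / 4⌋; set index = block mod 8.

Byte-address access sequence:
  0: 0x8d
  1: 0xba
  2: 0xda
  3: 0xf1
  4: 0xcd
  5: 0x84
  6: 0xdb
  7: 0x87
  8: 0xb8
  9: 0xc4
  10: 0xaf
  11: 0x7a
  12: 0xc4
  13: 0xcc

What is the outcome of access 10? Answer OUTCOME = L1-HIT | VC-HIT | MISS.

  [0] addr=0x8d blk=35 s=3: MISS | VC []
  [1] addr=0xba blk=46 s=6: MISS | VC []
  [2] addr=0xda blk=54 s=6: MISS | VC [46]
  [3] addr=0xf1 blk=60 s=4: MISS | VC [46]
  [4] addr=0xcd blk=51 s=3: MISS | VC [46, 35]
  [5] addr=0x84 blk=33 s=1: MISS | VC [46, 35]
  [6] addr=0xdb blk=54 s=6: L1-HIT | VC [46, 35]
  [7] addr=0x87 blk=33 s=1: L1-HIT | VC [46, 35]
  [8] addr=0xb8 blk=46 s=6: VC-HIT | VC [54, 35]
  [9] addr=0xc4 blk=49 s=1: MISS | VC [54, 35, 33]
  [10] addr=0xaf blk=43 s=3: MISS | VC [54, 35, 33, 51]
  [11] addr=0x7a blk=30 s=6: MISS | VC [35, 33, 51, 46]
  [12] addr=0xc4 blk=49 s=1: L1-HIT | VC [35, 33, 51, 46]
  [13] addr=0xcc blk=51 s=3: VC-HIT | VC [35, 33, 43, 46]

OUTCOME = MISS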